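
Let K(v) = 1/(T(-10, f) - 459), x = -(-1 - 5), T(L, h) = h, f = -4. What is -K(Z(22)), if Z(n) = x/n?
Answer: 1/463 ≈ 0.0021598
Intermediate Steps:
x = 6 (x = -1*(-6) = 6)
Z(n) = 6/n
K(v) = -1/463 (K(v) = 1/(-4 - 459) = 1/(-463) = -1/463)
-K(Z(22)) = -1*(-1/463) = 1/463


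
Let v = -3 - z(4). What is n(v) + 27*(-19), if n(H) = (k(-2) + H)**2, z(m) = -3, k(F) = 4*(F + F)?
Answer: -257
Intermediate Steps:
k(F) = 8*F (k(F) = 4*(2*F) = 8*F)
v = 0 (v = -3 - 1*(-3) = -3 + 3 = 0)
n(H) = (-16 + H)**2 (n(H) = (8*(-2) + H)**2 = (-16 + H)**2)
n(v) + 27*(-19) = (-16 + 0)**2 + 27*(-19) = (-16)**2 - 513 = 256 - 513 = -257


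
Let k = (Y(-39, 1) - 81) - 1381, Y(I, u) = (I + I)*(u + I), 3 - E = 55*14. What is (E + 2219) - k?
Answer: -50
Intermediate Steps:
E = -767 (E = 3 - 55*14 = 3 - 1*770 = 3 - 770 = -767)
Y(I, u) = 2*I*(I + u) (Y(I, u) = (2*I)*(I + u) = 2*I*(I + u))
k = 1502 (k = (2*(-39)*(-39 + 1) - 81) - 1381 = (2*(-39)*(-38) - 81) - 1381 = (2964 - 81) - 1381 = 2883 - 1381 = 1502)
(E + 2219) - k = (-767 + 2219) - 1*1502 = 1452 - 1502 = -50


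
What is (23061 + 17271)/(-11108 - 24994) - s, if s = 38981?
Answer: -234555399/6017 ≈ -38982.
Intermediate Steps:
(23061 + 17271)/(-11108 - 24994) - s = (23061 + 17271)/(-11108 - 24994) - 1*38981 = 40332/(-36102) - 38981 = 40332*(-1/36102) - 38981 = -6722/6017 - 38981 = -234555399/6017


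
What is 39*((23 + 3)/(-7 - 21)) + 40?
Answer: 53/14 ≈ 3.7857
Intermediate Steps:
39*((23 + 3)/(-7 - 21)) + 40 = 39*(26/(-28)) + 40 = 39*(26*(-1/28)) + 40 = 39*(-13/14) + 40 = -507/14 + 40 = 53/14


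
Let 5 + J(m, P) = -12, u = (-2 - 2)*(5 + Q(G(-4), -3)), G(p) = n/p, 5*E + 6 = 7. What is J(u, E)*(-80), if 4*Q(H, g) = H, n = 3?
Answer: 1360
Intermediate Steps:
E = 1/5 (E = -6/5 + (1/5)*7 = -6/5 + 7/5 = 1/5 ≈ 0.20000)
G(p) = 3/p
Q(H, g) = H/4
u = -77/4 (u = (-2 - 2)*(5 + (3/(-4))/4) = -4*(5 + (3*(-1/4))/4) = -4*(5 + (1/4)*(-3/4)) = -4*(5 - 3/16) = -4*77/16 = -77/4 ≈ -19.250)
J(m, P) = -17 (J(m, P) = -5 - 12 = -17)
J(u, E)*(-80) = -17*(-80) = 1360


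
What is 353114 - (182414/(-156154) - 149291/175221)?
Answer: 4830884936798092/13680730017 ≈ 3.5312e+5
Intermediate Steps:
353114 - (182414/(-156154) - 149291/175221) = 353114 - (182414*(-1/156154) - 149291*1/175221) = 353114 - (-91207/78077 - 149291/175221) = 353114 - 1*(-27637575154/13680730017) = 353114 + 27637575154/13680730017 = 4830884936798092/13680730017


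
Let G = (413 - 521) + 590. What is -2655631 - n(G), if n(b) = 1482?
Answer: -2657113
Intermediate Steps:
G = 482 (G = -108 + 590 = 482)
-2655631 - n(G) = -2655631 - 1*1482 = -2655631 - 1482 = -2657113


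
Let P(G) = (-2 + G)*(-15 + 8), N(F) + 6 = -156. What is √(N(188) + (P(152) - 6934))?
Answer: I*√8146 ≈ 90.255*I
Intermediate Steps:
N(F) = -162 (N(F) = -6 - 156 = -162)
P(G) = 14 - 7*G (P(G) = (-2 + G)*(-7) = 14 - 7*G)
√(N(188) + (P(152) - 6934)) = √(-162 + ((14 - 7*152) - 6934)) = √(-162 + ((14 - 1064) - 6934)) = √(-162 + (-1050 - 6934)) = √(-162 - 7984) = √(-8146) = I*√8146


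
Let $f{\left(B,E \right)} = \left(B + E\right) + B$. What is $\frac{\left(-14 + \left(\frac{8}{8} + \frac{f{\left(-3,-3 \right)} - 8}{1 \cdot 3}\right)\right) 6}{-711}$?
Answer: $\frac{112}{711} \approx 0.15752$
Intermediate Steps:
$f{\left(B,E \right)} = E + 2 B$
$\frac{\left(-14 + \left(\frac{8}{8} + \frac{f{\left(-3,-3 \right)} - 8}{1 \cdot 3}\right)\right) 6}{-711} = \frac{\left(-14 + \left(\frac{8}{8} + \frac{\left(-3 + 2 \left(-3\right)\right) - 8}{1 \cdot 3}\right)\right) 6}{-711} = \left(-14 + \left(8 \cdot \frac{1}{8} + \frac{\left(-3 - 6\right) - 8}{3}\right)\right) 6 \left(- \frac{1}{711}\right) = \left(-14 + \left(1 + \left(-9 - 8\right) \frac{1}{3}\right)\right) 6 \left(- \frac{1}{711}\right) = \left(-14 + \left(1 - \frac{17}{3}\right)\right) 6 \left(- \frac{1}{711}\right) = \left(-14 - \frac{14}{3}\right) 6 \left(- \frac{1}{711}\right) = \left(- \frac{56}{3}\right) 6 \left(- \frac{1}{711}\right) = \left(-112\right) \left(- \frac{1}{711}\right) = \frac{112}{711}$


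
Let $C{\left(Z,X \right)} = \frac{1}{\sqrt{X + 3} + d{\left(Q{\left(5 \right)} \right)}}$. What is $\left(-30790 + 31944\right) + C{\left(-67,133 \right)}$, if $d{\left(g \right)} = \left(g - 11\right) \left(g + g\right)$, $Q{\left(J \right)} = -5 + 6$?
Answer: $\frac{76159}{66} - \frac{\sqrt{34}}{132} \approx 1153.9$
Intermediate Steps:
$Q{\left(J \right)} = 1$
$d{\left(g \right)} = 2 g \left(-11 + g\right)$ ($d{\left(g \right)} = \left(-11 + g\right) 2 g = 2 g \left(-11 + g\right)$)
$C{\left(Z,X \right)} = \frac{1}{-20 + \sqrt{3 + X}}$ ($C{\left(Z,X \right)} = \frac{1}{\sqrt{X + 3} + 2 \cdot 1 \left(-11 + 1\right)} = \frac{1}{\sqrt{3 + X} + 2 \cdot 1 \left(-10\right)} = \frac{1}{\sqrt{3 + X} - 20} = \frac{1}{-20 + \sqrt{3 + X}}$)
$\left(-30790 + 31944\right) + C{\left(-67,133 \right)} = \left(-30790 + 31944\right) + \frac{1}{-20 + \sqrt{3 + 133}} = 1154 + \frac{1}{-20 + \sqrt{136}} = 1154 + \frac{1}{-20 + 2 \sqrt{34}}$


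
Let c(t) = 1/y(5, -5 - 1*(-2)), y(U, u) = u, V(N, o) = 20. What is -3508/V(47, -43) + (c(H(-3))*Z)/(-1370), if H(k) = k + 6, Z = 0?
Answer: -877/5 ≈ -175.40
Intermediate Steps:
H(k) = 6 + k
c(t) = -1/3 (c(t) = 1/(-5 - 1*(-2)) = 1/(-5 + 2) = 1/(-3) = -1/3)
-3508/V(47, -43) + (c(H(-3))*Z)/(-1370) = -3508/20 - 1/3*0/(-1370) = -3508*1/20 + 0*(-1/1370) = -877/5 + 0 = -877/5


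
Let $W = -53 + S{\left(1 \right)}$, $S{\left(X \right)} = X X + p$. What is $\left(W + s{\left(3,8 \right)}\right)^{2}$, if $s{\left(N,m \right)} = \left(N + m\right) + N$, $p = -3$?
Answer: $1681$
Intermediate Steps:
$s{\left(N,m \right)} = m + 2 N$
$S{\left(X \right)} = -3 + X^{2}$ ($S{\left(X \right)} = X X - 3 = X^{2} - 3 = -3 + X^{2}$)
$W = -55$ ($W = -53 - \left(3 - 1^{2}\right) = -53 + \left(-3 + 1\right) = -53 - 2 = -55$)
$\left(W + s{\left(3,8 \right)}\right)^{2} = \left(-55 + \left(8 + 2 \cdot 3\right)\right)^{2} = \left(-55 + \left(8 + 6\right)\right)^{2} = \left(-55 + 14\right)^{2} = \left(-41\right)^{2} = 1681$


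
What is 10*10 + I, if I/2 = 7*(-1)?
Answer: 86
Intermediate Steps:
I = -14 (I = 2*(7*(-1)) = 2*(-7) = -14)
10*10 + I = 10*10 - 14 = 100 - 14 = 86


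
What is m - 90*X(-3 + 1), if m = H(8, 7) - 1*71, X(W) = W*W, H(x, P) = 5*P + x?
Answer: -388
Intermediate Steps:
H(x, P) = x + 5*P
X(W) = W²
m = -28 (m = (8 + 5*7) - 1*71 = (8 + 35) - 71 = 43 - 71 = -28)
m - 90*X(-3 + 1) = -28 - 90*(-3 + 1)² = -28 - 90*(-2)² = -28 - 90*4 = -28 - 360 = -388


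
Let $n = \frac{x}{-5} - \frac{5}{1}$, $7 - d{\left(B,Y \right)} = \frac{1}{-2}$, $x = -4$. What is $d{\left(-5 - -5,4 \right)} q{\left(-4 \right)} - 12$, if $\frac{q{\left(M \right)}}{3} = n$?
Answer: $- \frac{213}{2} \approx -106.5$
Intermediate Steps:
$d{\left(B,Y \right)} = \frac{15}{2}$ ($d{\left(B,Y \right)} = 7 - \frac{1}{-2} = 7 - - \frac{1}{2} = 7 + \frac{1}{2} = \frac{15}{2}$)
$n = - \frac{21}{5}$ ($n = - \frac{4}{-5} - \frac{5}{1} = \left(-4\right) \left(- \frac{1}{5}\right) - 5 = \frac{4}{5} - 5 = - \frac{21}{5} \approx -4.2$)
$q{\left(M \right)} = - \frac{63}{5}$ ($q{\left(M \right)} = 3 \left(- \frac{21}{5}\right) = - \frac{63}{5}$)
$d{\left(-5 - -5,4 \right)} q{\left(-4 \right)} - 12 = \frac{15}{2} \left(- \frac{63}{5}\right) - 12 = - \frac{189}{2} - 12 = - \frac{213}{2}$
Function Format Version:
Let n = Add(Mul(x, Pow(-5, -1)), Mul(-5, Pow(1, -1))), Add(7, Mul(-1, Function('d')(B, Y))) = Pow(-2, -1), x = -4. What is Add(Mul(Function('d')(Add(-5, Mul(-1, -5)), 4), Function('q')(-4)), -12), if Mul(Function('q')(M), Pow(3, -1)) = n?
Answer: Rational(-213, 2) ≈ -106.50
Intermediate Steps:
Function('d')(B, Y) = Rational(15, 2) (Function('d')(B, Y) = Add(7, Mul(-1, Pow(-2, -1))) = Add(7, Mul(-1, Rational(-1, 2))) = Add(7, Rational(1, 2)) = Rational(15, 2))
n = Rational(-21, 5) (n = Add(Mul(-4, Pow(-5, -1)), Mul(-5, Pow(1, -1))) = Add(Mul(-4, Rational(-1, 5)), Mul(-5, 1)) = Add(Rational(4, 5), -5) = Rational(-21, 5) ≈ -4.2000)
Function('q')(M) = Rational(-63, 5) (Function('q')(M) = Mul(3, Rational(-21, 5)) = Rational(-63, 5))
Add(Mul(Function('d')(Add(-5, Mul(-1, -5)), 4), Function('q')(-4)), -12) = Add(Mul(Rational(15, 2), Rational(-63, 5)), -12) = Add(Rational(-189, 2), -12) = Rational(-213, 2)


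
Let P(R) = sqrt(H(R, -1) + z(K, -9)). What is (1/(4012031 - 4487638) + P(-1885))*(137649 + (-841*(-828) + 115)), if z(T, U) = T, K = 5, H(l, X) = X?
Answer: 793418177856/475607 ≈ 1.6682e+6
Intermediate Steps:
P(R) = 2 (P(R) = sqrt(-1 + 5) = sqrt(4) = 2)
(1/(4012031 - 4487638) + P(-1885))*(137649 + (-841*(-828) + 115)) = (1/(4012031 - 4487638) + 2)*(137649 + (-841*(-828) + 115)) = (1/(-475607) + 2)*(137649 + (696348 + 115)) = (-1/475607 + 2)*(137649 + 696463) = (951213/475607)*834112 = 793418177856/475607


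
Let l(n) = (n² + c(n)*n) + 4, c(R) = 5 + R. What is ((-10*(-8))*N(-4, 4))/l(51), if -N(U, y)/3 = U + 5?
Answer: -240/5461 ≈ -0.043948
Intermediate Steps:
N(U, y) = -15 - 3*U (N(U, y) = -3*(U + 5) = -3*(5 + U) = -15 - 3*U)
l(n) = 4 + n² + n*(5 + n) (l(n) = (n² + (5 + n)*n) + 4 = (n² + n*(5 + n)) + 4 = 4 + n² + n*(5 + n))
((-10*(-8))*N(-4, 4))/l(51) = ((-10*(-8))*(-15 - 3*(-4)))/(4 + 51² + 51*(5 + 51)) = (80*(-15 + 12))/(4 + 2601 + 51*56) = (80*(-3))/(4 + 2601 + 2856) = -240/5461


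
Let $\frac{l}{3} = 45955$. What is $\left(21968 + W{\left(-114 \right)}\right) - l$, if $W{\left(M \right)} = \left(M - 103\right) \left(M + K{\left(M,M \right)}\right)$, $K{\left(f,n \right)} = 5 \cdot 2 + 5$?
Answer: $-94414$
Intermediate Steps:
$l = 137865$ ($l = 3 \cdot 45955 = 137865$)
$K{\left(f,n \right)} = 15$ ($K{\left(f,n \right)} = 10 + 5 = 15$)
$W{\left(M \right)} = \left(-103 + M\right) \left(15 + M\right)$ ($W{\left(M \right)} = \left(M - 103\right) \left(M + 15\right) = \left(-103 + M\right) \left(15 + M\right)$)
$\left(21968 + W{\left(-114 \right)}\right) - l = \left(21968 - \left(-8487 - 12996\right)\right) - 137865 = \left(21968 + \left(-1545 + 12996 + 10032\right)\right) - 137865 = \left(21968 + 21483\right) - 137865 = 43451 - 137865 = -94414$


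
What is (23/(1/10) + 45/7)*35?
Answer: 8275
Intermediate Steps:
(23/(1/10) + 45/7)*35 = (23/(⅒) + 45*(⅐))*35 = (23*10 + 45/7)*35 = (230 + 45/7)*35 = (1655/7)*35 = 8275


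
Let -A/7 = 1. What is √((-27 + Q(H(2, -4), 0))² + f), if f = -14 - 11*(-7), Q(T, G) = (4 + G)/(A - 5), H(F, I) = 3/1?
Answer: √7291/3 ≈ 28.462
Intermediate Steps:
H(F, I) = 3 (H(F, I) = 3*1 = 3)
A = -7 (A = -7*1 = -7)
Q(T, G) = -⅓ - G/12 (Q(T, G) = (4 + G)/(-7 - 5) = (4 + G)/(-12) = (4 + G)*(-1/12) = -⅓ - G/12)
f = 63 (f = -14 + 77 = 63)
√((-27 + Q(H(2, -4), 0))² + f) = √((-27 + (-⅓ - 1/12*0))² + 63) = √((-27 + (-⅓ + 0))² + 63) = √((-27 - ⅓)² + 63) = √((-82/3)² + 63) = √(6724/9 + 63) = √(7291/9) = √7291/3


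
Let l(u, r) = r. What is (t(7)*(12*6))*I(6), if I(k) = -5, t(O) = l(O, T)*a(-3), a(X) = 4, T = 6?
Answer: -8640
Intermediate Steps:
t(O) = 24 (t(O) = 6*4 = 24)
(t(7)*(12*6))*I(6) = (24*(12*6))*(-5) = (24*72)*(-5) = 1728*(-5) = -8640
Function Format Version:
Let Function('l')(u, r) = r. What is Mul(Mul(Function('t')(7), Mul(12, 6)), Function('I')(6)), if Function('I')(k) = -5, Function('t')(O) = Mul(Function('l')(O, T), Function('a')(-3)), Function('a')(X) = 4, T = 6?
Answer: -8640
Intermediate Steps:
Function('t')(O) = 24 (Function('t')(O) = Mul(6, 4) = 24)
Mul(Mul(Function('t')(7), Mul(12, 6)), Function('I')(6)) = Mul(Mul(24, Mul(12, 6)), -5) = Mul(Mul(24, 72), -5) = Mul(1728, -5) = -8640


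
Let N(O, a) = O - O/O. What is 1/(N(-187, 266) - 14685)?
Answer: -1/14873 ≈ -6.7236e-5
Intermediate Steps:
N(O, a) = -1 + O (N(O, a) = O - 1*1 = O - 1 = -1 + O)
1/(N(-187, 266) - 14685) = 1/((-1 - 187) - 14685) = 1/(-188 - 14685) = 1/(-14873) = -1/14873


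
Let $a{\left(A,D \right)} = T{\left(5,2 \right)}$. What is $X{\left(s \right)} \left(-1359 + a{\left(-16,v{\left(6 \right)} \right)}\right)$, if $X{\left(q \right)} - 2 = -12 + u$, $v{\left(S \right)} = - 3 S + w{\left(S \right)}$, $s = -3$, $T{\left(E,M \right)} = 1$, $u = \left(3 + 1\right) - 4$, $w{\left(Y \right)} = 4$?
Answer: $13580$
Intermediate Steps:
$u = 0$ ($u = 4 - 4 = 0$)
$v{\left(S \right)} = 4 - 3 S$ ($v{\left(S \right)} = - 3 S + 4 = 4 - 3 S$)
$X{\left(q \right)} = -10$ ($X{\left(q \right)} = 2 + \left(-12 + 0\right) = 2 - 12 = -10$)
$a{\left(A,D \right)} = 1$
$X{\left(s \right)} \left(-1359 + a{\left(-16,v{\left(6 \right)} \right)}\right) = - 10 \left(-1359 + 1\right) = \left(-10\right) \left(-1358\right) = 13580$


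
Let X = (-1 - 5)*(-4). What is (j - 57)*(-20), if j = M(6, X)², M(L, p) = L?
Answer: 420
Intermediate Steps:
X = 24 (X = -6*(-4) = 24)
j = 36 (j = 6² = 36)
(j - 57)*(-20) = (36 - 57)*(-20) = -21*(-20) = 420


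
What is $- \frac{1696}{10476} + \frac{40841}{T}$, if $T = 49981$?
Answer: $\frac{85770635}{130900239} \approx 0.65524$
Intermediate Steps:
$- \frac{1696}{10476} + \frac{40841}{T} = - \frac{1696}{10476} + \frac{40841}{49981} = \left(-1696\right) \frac{1}{10476} + 40841 \cdot \frac{1}{49981} = - \frac{424}{2619} + \frac{40841}{49981} = \frac{85770635}{130900239}$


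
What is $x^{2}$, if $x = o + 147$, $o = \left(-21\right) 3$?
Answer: $7056$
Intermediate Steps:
$o = -63$
$x = 84$ ($x = -63 + 147 = 84$)
$x^{2} = 84^{2} = 7056$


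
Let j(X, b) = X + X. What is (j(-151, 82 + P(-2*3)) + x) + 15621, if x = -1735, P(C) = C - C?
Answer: 13584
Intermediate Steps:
P(C) = 0
j(X, b) = 2*X
(j(-151, 82 + P(-2*3)) + x) + 15621 = (2*(-151) - 1735) + 15621 = (-302 - 1735) + 15621 = -2037 + 15621 = 13584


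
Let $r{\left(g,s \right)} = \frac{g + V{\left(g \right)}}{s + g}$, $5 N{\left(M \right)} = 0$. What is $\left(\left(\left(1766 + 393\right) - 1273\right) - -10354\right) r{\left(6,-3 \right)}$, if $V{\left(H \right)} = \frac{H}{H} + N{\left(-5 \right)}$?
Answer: $\frac{78680}{3} \approx 26227.0$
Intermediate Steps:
$N{\left(M \right)} = 0$ ($N{\left(M \right)} = \frac{1}{5} \cdot 0 = 0$)
$V{\left(H \right)} = 1$ ($V{\left(H \right)} = \frac{H}{H} + 0 = 1 + 0 = 1$)
$r{\left(g,s \right)} = \frac{1 + g}{g + s}$ ($r{\left(g,s \right)} = \frac{g + 1}{s + g} = \frac{1 + g}{g + s}$)
$\left(\left(\left(1766 + 393\right) - 1273\right) - -10354\right) r{\left(6,-3 \right)} = \left(\left(\left(1766 + 393\right) - 1273\right) - -10354\right) \frac{1 + 6}{6 - 3} = \left(\left(2159 - 1273\right) + 10354\right) \frac{1}{3} \cdot 7 = \left(886 + 10354\right) \frac{1}{3} \cdot 7 = 11240 \cdot \frac{7}{3} = \frac{78680}{3}$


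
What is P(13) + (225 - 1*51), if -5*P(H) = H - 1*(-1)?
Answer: 856/5 ≈ 171.20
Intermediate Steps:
P(H) = -⅕ - H/5 (P(H) = -(H - 1*(-1))/5 = -(H + 1)/5 = -(1 + H)/5 = -⅕ - H/5)
P(13) + (225 - 1*51) = (-⅕ - ⅕*13) + (225 - 1*51) = (-⅕ - 13/5) + (225 - 51) = -14/5 + 174 = 856/5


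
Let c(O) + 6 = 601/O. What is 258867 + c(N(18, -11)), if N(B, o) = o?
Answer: 2846870/11 ≈ 2.5881e+5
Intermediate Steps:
c(O) = -6 + 601/O
258867 + c(N(18, -11)) = 258867 + (-6 + 601/(-11)) = 258867 + (-6 + 601*(-1/11)) = 258867 + (-6 - 601/11) = 258867 - 667/11 = 2846870/11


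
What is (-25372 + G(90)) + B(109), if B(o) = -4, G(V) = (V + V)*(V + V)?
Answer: 7024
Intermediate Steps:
G(V) = 4*V² (G(V) = (2*V)*(2*V) = 4*V²)
(-25372 + G(90)) + B(109) = (-25372 + 4*90²) - 4 = (-25372 + 4*8100) - 4 = (-25372 + 32400) - 4 = 7028 - 4 = 7024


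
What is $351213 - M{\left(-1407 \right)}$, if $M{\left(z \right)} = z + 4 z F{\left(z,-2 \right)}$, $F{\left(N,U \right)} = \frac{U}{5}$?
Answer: $\frac{1751844}{5} \approx 3.5037 \cdot 10^{5}$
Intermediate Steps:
$F{\left(N,U \right)} = \frac{U}{5}$ ($F{\left(N,U \right)} = U \frac{1}{5} = \frac{U}{5}$)
$M{\left(z \right)} = - \frac{3 z}{5}$ ($M{\left(z \right)} = z + 4 z \frac{1}{5} \left(-2\right) = z + 4 z \left(- \frac{2}{5}\right) = z - \frac{8 z}{5} = - \frac{3 z}{5}$)
$351213 - M{\left(-1407 \right)} = 351213 - \left(- \frac{3}{5}\right) \left(-1407\right) = 351213 - \frac{4221}{5} = \frac{1751844}{5}$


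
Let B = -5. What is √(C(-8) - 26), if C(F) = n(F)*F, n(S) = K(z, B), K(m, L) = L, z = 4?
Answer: √14 ≈ 3.7417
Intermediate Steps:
n(S) = -5
C(F) = -5*F
√(C(-8) - 26) = √(-5*(-8) - 26) = √(40 - 26) = √14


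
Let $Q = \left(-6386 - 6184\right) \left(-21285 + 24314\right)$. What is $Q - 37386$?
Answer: $-38111916$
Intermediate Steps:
$Q = -38074530$ ($Q = \left(-12570\right) 3029 = -38074530$)
$Q - 37386 = -38074530 - 37386 = -38111916$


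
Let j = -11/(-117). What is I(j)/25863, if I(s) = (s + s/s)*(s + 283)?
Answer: 4239616/354038607 ≈ 0.011975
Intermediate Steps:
j = 11/117 (j = -11*(-1/117) = 11/117 ≈ 0.094017)
I(s) = (1 + s)*(283 + s) (I(s) = (s + 1)*(283 + s) = (1 + s)*(283 + s))
I(j)/25863 = (283 + (11/117)² + 284*(11/117))/25863 = (283 + 121/13689 + 3124/117)*(1/25863) = (4239616/13689)*(1/25863) = 4239616/354038607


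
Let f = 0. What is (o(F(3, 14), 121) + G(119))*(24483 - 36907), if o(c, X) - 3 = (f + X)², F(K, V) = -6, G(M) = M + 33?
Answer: -183825504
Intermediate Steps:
G(M) = 33 + M
o(c, X) = 3 + X² (o(c, X) = 3 + (0 + X)² = 3 + X²)
(o(F(3, 14), 121) + G(119))*(24483 - 36907) = ((3 + 121²) + (33 + 119))*(24483 - 36907) = ((3 + 14641) + 152)*(-12424) = (14644 + 152)*(-12424) = 14796*(-12424) = -183825504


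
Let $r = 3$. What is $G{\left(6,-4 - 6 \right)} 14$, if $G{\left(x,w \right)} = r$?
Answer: $42$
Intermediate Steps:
$G{\left(x,w \right)} = 3$
$G{\left(6,-4 - 6 \right)} 14 = 3 \cdot 14 = 42$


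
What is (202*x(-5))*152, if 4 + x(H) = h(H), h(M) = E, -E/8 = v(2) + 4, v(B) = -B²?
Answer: -122816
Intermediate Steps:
E = 0 (E = -8*(-1*2² + 4) = -8*(-1*4 + 4) = -8*(-4 + 4) = -8*0 = 0)
h(M) = 0
x(H) = -4 (x(H) = -4 + 0 = -4)
(202*x(-5))*152 = (202*(-4))*152 = -808*152 = -122816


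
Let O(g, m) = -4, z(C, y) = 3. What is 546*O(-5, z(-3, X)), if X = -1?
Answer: -2184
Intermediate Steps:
546*O(-5, z(-3, X)) = 546*(-4) = -2184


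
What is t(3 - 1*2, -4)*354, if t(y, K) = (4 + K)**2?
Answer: 0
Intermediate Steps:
t(3 - 1*2, -4)*354 = (4 - 4)**2*354 = 0**2*354 = 0*354 = 0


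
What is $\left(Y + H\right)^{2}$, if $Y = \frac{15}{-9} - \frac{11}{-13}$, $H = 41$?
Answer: $\frac{2455489}{1521} \approx 1614.4$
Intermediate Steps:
$Y = - \frac{32}{39}$ ($Y = 15 \left(- \frac{1}{9}\right) - - \frac{11}{13} = - \frac{5}{3} + \frac{11}{13} = - \frac{32}{39} \approx -0.82051$)
$\left(Y + H\right)^{2} = \left(- \frac{32}{39} + 41\right)^{2} = \left(\frac{1567}{39}\right)^{2} = \frac{2455489}{1521}$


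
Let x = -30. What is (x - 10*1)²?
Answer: 1600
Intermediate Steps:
(x - 10*1)² = (-30 - 10*1)² = (-30 - 10)² = (-40)² = 1600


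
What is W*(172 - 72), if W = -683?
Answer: -68300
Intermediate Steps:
W*(172 - 72) = -683*(172 - 72) = -683*100 = -68300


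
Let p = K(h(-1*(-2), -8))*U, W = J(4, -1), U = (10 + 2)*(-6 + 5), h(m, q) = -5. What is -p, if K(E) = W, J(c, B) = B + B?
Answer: -24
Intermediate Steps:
U = -12 (U = 12*(-1) = -12)
J(c, B) = 2*B
W = -2 (W = 2*(-1) = -2)
K(E) = -2
p = 24 (p = -2*(-12) = 24)
-p = -1*24 = -24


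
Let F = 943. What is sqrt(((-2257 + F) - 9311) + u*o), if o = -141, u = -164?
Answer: sqrt(12499) ≈ 111.80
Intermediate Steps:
sqrt(((-2257 + F) - 9311) + u*o) = sqrt(((-2257 + 943) - 9311) - 164*(-141)) = sqrt((-1314 - 9311) + 23124) = sqrt(-10625 + 23124) = sqrt(12499)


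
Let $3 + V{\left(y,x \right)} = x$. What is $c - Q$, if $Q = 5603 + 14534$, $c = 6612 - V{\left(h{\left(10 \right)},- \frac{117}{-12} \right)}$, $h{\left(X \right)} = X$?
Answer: $- \frac{54127}{4} \approx -13532.0$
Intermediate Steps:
$V{\left(y,x \right)} = -3 + x$
$c = \frac{26421}{4}$ ($c = 6612 - \left(-3 - \frac{117}{-12}\right) = 6612 - \left(-3 - - \frac{39}{4}\right) = 6612 - \left(-3 + \frac{39}{4}\right) = 6612 - \frac{27}{4} = \frac{26421}{4} \approx 6605.3$)
$Q = 20137$
$c - Q = \frac{26421}{4} - 20137 = - \frac{54127}{4}$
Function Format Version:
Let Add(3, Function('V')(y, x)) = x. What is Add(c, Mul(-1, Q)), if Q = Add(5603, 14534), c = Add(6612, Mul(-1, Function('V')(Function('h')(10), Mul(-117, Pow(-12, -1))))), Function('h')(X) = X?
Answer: Rational(-54127, 4) ≈ -13532.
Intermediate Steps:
Function('V')(y, x) = Add(-3, x)
c = Rational(26421, 4) (c = Add(6612, Mul(-1, Add(-3, Mul(-117, Pow(-12, -1))))) = Add(6612, Mul(-1, Add(-3, Mul(-117, Rational(-1, 12))))) = Add(6612, Mul(-1, Add(-3, Rational(39, 4)))) = Add(6612, Mul(-1, Rational(27, 4))) = Add(6612, Rational(-27, 4)) = Rational(26421, 4) ≈ 6605.3)
Q = 20137
Add(c, Mul(-1, Q)) = Add(Rational(26421, 4), Mul(-1, 20137)) = Add(Rational(26421, 4), -20137) = Rational(-54127, 4)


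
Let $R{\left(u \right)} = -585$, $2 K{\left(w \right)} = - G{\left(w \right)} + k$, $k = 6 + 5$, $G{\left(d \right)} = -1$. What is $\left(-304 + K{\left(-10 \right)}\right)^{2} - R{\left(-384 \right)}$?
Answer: $89389$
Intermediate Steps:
$k = 11$
$K{\left(w \right)} = 6$ ($K{\left(w \right)} = \frac{\left(-1\right) \left(-1\right) + 11}{2} = \frac{1 + 11}{2} = \frac{1}{2} \cdot 12 = 6$)
$\left(-304 + K{\left(-10 \right)}\right)^{2} - R{\left(-384 \right)} = \left(-304 + 6\right)^{2} - -585 = \left(-298\right)^{2} + 585 = 88804 + 585 = 89389$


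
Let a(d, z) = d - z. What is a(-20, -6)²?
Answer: 196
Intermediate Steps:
a(-20, -6)² = (-20 - 1*(-6))² = (-20 + 6)² = (-14)² = 196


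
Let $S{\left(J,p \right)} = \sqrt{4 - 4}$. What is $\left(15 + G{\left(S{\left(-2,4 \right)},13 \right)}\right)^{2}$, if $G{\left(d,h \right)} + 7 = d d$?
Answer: $64$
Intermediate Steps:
$S{\left(J,p \right)} = 0$ ($S{\left(J,p \right)} = \sqrt{0} = 0$)
$G{\left(d,h \right)} = -7 + d^{2}$ ($G{\left(d,h \right)} = -7 + d d = -7 + d^{2}$)
$\left(15 + G{\left(S{\left(-2,4 \right)},13 \right)}\right)^{2} = \left(15 - \left(7 - 0^{2}\right)\right)^{2} = \left(15 + \left(-7 + 0\right)\right)^{2} = \left(15 - 7\right)^{2} = 8^{2} = 64$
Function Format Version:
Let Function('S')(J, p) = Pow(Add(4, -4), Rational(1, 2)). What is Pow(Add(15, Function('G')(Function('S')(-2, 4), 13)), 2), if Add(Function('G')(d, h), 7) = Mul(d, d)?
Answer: 64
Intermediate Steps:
Function('S')(J, p) = 0 (Function('S')(J, p) = Pow(0, Rational(1, 2)) = 0)
Function('G')(d, h) = Add(-7, Pow(d, 2)) (Function('G')(d, h) = Add(-7, Mul(d, d)) = Add(-7, Pow(d, 2)))
Pow(Add(15, Function('G')(Function('S')(-2, 4), 13)), 2) = Pow(Add(15, Add(-7, Pow(0, 2))), 2) = Pow(Add(15, Add(-7, 0)), 2) = Pow(Add(15, -7), 2) = Pow(8, 2) = 64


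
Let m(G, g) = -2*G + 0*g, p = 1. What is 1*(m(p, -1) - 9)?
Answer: -11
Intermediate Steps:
m(G, g) = -2*G (m(G, g) = -2*G + 0 = -2*G)
1*(m(p, -1) - 9) = 1*(-2*1 - 9) = 1*(-2 - 9) = 1*(-11) = -11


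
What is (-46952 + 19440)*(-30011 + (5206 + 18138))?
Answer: 183422504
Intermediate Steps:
(-46952 + 19440)*(-30011 + (5206 + 18138)) = -27512*(-30011 + 23344) = -27512*(-6667) = 183422504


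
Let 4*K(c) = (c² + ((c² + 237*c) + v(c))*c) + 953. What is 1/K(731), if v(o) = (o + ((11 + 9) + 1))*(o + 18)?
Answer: 2/464765525 ≈ 4.3032e-9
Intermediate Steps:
v(o) = (18 + o)*(21 + o) (v(o) = (o + (20 + 1))*(18 + o) = (o + 21)*(18 + o) = (21 + o)*(18 + o) = (18 + o)*(21 + o))
K(c) = 953/4 + c²/4 + c*(378 + 2*c² + 276*c)/4 (K(c) = ((c² + ((c² + 237*c) + (378 + c² + 39*c))*c) + 953)/4 = ((c² + (378 + 2*c² + 276*c)*c) + 953)/4 = ((c² + c*(378 + 2*c² + 276*c)) + 953)/4 = (953 + c² + c*(378 + 2*c² + 276*c))/4 = 953/4 + c²/4 + c*(378 + 2*c² + 276*c)/4)
1/K(731) = 1/(953/4 + (½)*731³ + (189/2)*731 + (277/4)*731²) = 1/(953/4 + (½)*390617891 + 138159/2 + (277/4)*534361) = 1/(953/4 + 390617891/2 + 138159/2 + 148017997/4) = 1/(464765525/2) = 2/464765525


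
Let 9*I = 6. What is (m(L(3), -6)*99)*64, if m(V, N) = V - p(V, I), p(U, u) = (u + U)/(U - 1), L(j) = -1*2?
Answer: -15488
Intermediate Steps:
I = ⅔ (I = (⅑)*6 = ⅔ ≈ 0.66667)
L(j) = -2
p(U, u) = (U + u)/(-1 + U)
m(V, N) = V - (⅔ + V)/(-1 + V) (m(V, N) = V - (V + ⅔)/(-1 + V) = V - (⅔ + V)/(-1 + V))
(m(L(3), -6)*99)*64 = (((-⅔ + (-2)² - 2*(-2))/(-1 - 2))*99)*64 = (((-⅔ + 4 + 4)/(-3))*99)*64 = (-⅓*22/3*99)*64 = -22/9*99*64 = -242*64 = -15488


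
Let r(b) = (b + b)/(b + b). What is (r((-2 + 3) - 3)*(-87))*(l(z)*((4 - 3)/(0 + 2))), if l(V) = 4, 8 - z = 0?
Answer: -174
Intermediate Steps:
z = 8 (z = 8 - 1*0 = 8 + 0 = 8)
r(b) = 1 (r(b) = (2*b)/((2*b)) = (2*b)*(1/(2*b)) = 1)
(r((-2 + 3) - 3)*(-87))*(l(z)*((4 - 3)/(0 + 2))) = (1*(-87))*(4*((4 - 3)/(0 + 2))) = -348*1/2 = -348*1*(½) = -348/2 = -87*2 = -174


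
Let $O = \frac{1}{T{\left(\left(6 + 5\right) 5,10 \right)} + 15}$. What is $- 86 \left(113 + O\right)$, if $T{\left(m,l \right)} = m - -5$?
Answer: $- \frac{728936}{75} \approx -9719.1$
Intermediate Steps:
$T{\left(m,l \right)} = 5 + m$ ($T{\left(m,l \right)} = m + 5 = 5 + m$)
$O = \frac{1}{75}$ ($O = \frac{1}{\left(5 + \left(6 + 5\right) 5\right) + 15} = \frac{1}{\left(5 + 11 \cdot 5\right) + 15} = \frac{1}{\left(5 + 55\right) + 15} = \frac{1}{60 + 15} = \frac{1}{75} \approx 0.013333$)
$- 86 \left(113 + O\right) = - 86 \left(113 + \frac{1}{75}\right) = \left(-86\right) \frac{8476}{75} = - \frac{728936}{75}$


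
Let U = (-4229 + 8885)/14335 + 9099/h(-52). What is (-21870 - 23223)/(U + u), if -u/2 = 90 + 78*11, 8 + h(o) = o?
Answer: 861877540/39131209 ≈ 22.025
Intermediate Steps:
h(o) = -8 + o
U = -8676987/57340 (U = (-4229 + 8885)/14335 + 9099/(-8 - 52) = 4656*(1/14335) + 9099/(-60) = 4656/14335 + 9099*(-1/60) = 4656/14335 - 3033/20 = -8676987/57340 ≈ -151.33)
u = -1896 (u = -2*(90 + 78*11) = -2*(90 + 858) = -2*948 = -1896)
(-21870 - 23223)/(U + u) = (-21870 - 23223)/(-8676987/57340 - 1896) = -45093/(-117393627/57340) = -45093*(-57340/117393627) = 861877540/39131209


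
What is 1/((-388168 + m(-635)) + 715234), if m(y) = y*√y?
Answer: 327066/107228216231 + 635*I*√635/107228216231 ≈ 3.0502e-6 + 1.4923e-7*I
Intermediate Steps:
m(y) = y^(3/2)
1/((-388168 + m(-635)) + 715234) = 1/((-388168 + (-635)^(3/2)) + 715234) = 1/((-388168 - 635*I*√635) + 715234) = 1/(327066 - 635*I*√635)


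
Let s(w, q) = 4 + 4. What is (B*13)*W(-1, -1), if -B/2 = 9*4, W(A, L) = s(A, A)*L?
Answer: 7488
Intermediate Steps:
s(w, q) = 8
W(A, L) = 8*L
B = -72 (B = -18*4 = -2*36 = -72)
(B*13)*W(-1, -1) = (-72*13)*(8*(-1)) = -936*(-8) = 7488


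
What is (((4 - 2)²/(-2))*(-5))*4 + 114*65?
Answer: 7450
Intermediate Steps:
(((4 - 2)²/(-2))*(-5))*4 + 114*65 = ((2²*(-½))*(-5))*4 + 7410 = ((4*(-½))*(-5))*4 + 7410 = -2*(-5)*4 + 7410 = 10*4 + 7410 = 40 + 7410 = 7450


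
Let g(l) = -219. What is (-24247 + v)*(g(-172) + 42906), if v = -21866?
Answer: -1968425631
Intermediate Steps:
(-24247 + v)*(g(-172) + 42906) = (-24247 - 21866)*(-219 + 42906) = -46113*42687 = -1968425631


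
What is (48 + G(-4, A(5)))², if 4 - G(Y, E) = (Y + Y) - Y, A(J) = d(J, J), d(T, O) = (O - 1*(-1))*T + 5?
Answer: 3136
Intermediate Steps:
d(T, O) = 5 + T*(1 + O) (d(T, O) = (O + 1)*T + 5 = (1 + O)*T + 5 = T*(1 + O) + 5 = 5 + T*(1 + O))
A(J) = 5 + J + J² (A(J) = 5 + J + J*J = 5 + J + J²)
G(Y, E) = 4 - Y (G(Y, E) = 4 - ((Y + Y) - Y) = 4 - (2*Y - Y) = 4 - Y)
(48 + G(-4, A(5)))² = (48 + (4 - 1*(-4)))² = (48 + (4 + 4))² = (48 + 8)² = 56² = 3136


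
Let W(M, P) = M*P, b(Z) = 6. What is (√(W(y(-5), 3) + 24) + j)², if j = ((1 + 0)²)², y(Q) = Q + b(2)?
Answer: 28 + 6*√3 ≈ 38.392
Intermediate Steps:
y(Q) = 6 + Q (y(Q) = Q + 6 = 6 + Q)
j = 1 (j = (1²)² = 1² = 1)
(√(W(y(-5), 3) + 24) + j)² = (√((6 - 5)*3 + 24) + 1)² = (√(1*3 + 24) + 1)² = (√(3 + 24) + 1)² = (√27 + 1)² = (3*√3 + 1)² = (1 + 3*√3)²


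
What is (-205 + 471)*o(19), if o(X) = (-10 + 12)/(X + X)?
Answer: 14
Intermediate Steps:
o(X) = 1/X (o(X) = 2/((2*X)) = 2*(1/(2*X)) = 1/X)
(-205 + 471)*o(19) = (-205 + 471)/19 = 266*(1/19) = 14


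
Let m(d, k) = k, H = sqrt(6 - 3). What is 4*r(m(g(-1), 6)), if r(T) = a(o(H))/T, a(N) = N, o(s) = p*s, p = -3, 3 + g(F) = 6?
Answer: -2*sqrt(3) ≈ -3.4641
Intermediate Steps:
g(F) = 3 (g(F) = -3 + 6 = 3)
H = sqrt(3) ≈ 1.7320
o(s) = -3*s
r(T) = -3*sqrt(3)/T (r(T) = (-3*sqrt(3))/T = -3*sqrt(3)/T)
4*r(m(g(-1), 6)) = 4*(-3*sqrt(3)/6) = 4*(-3*sqrt(3)*1/6) = 4*(-sqrt(3)/2) = -2*sqrt(3)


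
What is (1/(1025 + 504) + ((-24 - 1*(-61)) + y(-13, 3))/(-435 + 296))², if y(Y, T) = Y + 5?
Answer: 101124/2337841 ≈ 0.043255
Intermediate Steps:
y(Y, T) = 5 + Y
(1/(1025 + 504) + ((-24 - 1*(-61)) + y(-13, 3))/(-435 + 296))² = (1/(1025 + 504) + ((-24 - 1*(-61)) + (5 - 13))/(-435 + 296))² = (1/1529 + ((-24 + 61) - 8)/(-139))² = (1/1529 + (37 - 8)*(-1/139))² = (1/1529 + 29*(-1/139))² = (1/1529 - 29/139)² = (-318/1529)² = 101124/2337841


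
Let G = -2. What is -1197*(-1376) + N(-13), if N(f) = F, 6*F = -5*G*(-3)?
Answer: 1647067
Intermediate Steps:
F = -5 (F = (-5*(-2)*(-3))/6 = (10*(-3))/6 = (⅙)*(-30) = -5)
N(f) = -5
-1197*(-1376) + N(-13) = -1197*(-1376) - 5 = 1647072 - 5 = 1647067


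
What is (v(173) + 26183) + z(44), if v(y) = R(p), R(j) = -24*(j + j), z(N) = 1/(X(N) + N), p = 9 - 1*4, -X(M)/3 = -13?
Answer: 2153270/83 ≈ 25943.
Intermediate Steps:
X(M) = 39 (X(M) = -3*(-13) = 39)
p = 5 (p = 9 - 4 = 5)
z(N) = 1/(39 + N)
R(j) = -48*j
v(y) = -240 (v(y) = -48*5 = -240)
(v(173) + 26183) + z(44) = (-240 + 26183) + 1/(39 + 44) = 25943 + 1/83 = 2153270/83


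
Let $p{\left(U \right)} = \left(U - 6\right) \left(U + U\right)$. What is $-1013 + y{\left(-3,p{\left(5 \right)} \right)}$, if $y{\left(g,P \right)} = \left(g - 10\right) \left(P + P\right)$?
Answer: $-753$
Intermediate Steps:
$p{\left(U \right)} = 2 U \left(-6 + U\right)$ ($p{\left(U \right)} = \left(-6 + U\right) 2 U = 2 U \left(-6 + U\right)$)
$y{\left(g,P \right)} = 2 P \left(-10 + g\right)$ ($y{\left(g,P \right)} = \left(-10 + g\right) 2 P = 2 P \left(-10 + g\right)$)
$-1013 + y{\left(-3,p{\left(5 \right)} \right)} = -1013 + 2 \cdot 2 \cdot 5 \left(-6 + 5\right) \left(-10 - 3\right) = -1013 + 2 \cdot 2 \cdot 5 \left(-1\right) \left(-13\right) = -1013 + 2 \left(-10\right) \left(-13\right) = -1013 + 260 = -753$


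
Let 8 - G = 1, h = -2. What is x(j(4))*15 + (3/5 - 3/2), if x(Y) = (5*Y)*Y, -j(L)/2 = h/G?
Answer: 11559/490 ≈ 23.590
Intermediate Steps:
G = 7 (G = 8 - 1*1 = 8 - 1 = 7)
j(L) = 4/7 (j(L) = -(-4)/7 = -2*(-2/7) = 4/7)
x(Y) = 5*Y**2
x(j(4))*15 + (3/5 - 3/2) = (5*(4/7)**2)*15 + (3/5 - 3/2) = (5*(16/49))*15 + (3*(1/5) - 3*1/2) = (80/49)*15 + (3/5 - 3/2) = 1200/49 - 9/10 = 11559/490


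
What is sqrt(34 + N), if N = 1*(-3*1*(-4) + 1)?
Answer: sqrt(47) ≈ 6.8557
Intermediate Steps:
N = 13 (N = 1*(-3*(-4) + 1) = 1*(12 + 1) = 1*13 = 13)
sqrt(34 + N) = sqrt(34 + 13) = sqrt(47)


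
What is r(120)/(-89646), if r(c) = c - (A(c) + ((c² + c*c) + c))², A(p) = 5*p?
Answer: 145238380/14941 ≈ 9720.8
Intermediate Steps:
r(c) = c - (2*c² + 6*c)² (r(c) = c - (5*c + ((c² + c*c) + c))² = c - (5*c + ((c² + c²) + c))² = c - (5*c + (2*c² + c))² = c - (5*c + (c + 2*c²))² = c - (2*c² + 6*c)²)
r(120)/(-89646) = (120*(1 - 4*120*(3 + 120)²))/(-89646) = (120*(1 - 4*120*123²))*(-1/89646) = (120*(1 - 4*120*15129))*(-1/89646) = (120*(1 - 7261920))*(-1/89646) = (120*(-7261919))*(-1/89646) = -871430280*(-1/89646) = 145238380/14941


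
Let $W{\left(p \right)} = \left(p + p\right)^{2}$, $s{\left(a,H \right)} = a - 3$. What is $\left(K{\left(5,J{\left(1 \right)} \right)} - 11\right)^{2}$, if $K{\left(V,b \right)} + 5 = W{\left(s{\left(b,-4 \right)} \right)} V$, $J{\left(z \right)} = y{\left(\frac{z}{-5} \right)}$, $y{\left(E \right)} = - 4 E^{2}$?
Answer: $\frac{527345296}{15625} \approx 33750.0$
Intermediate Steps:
$s{\left(a,H \right)} = -3 + a$
$J{\left(z \right)} = - \frac{4 z^{2}}{25}$ ($J{\left(z \right)} = - 4 \left(\frac{z}{-5}\right)^{2} = - 4 \left(z \left(- \frac{1}{5}\right)\right)^{2} = - 4 \left(- \frac{z}{5}\right)^{2} = - 4 \frac{z^{2}}{25} = - \frac{4 z^{2}}{25}$)
$W{\left(p \right)} = 4 p^{2}$ ($W{\left(p \right)} = \left(2 p\right)^{2} = 4 p^{2}$)
$K{\left(V,b \right)} = -5 + 4 V \left(-3 + b\right)^{2}$ ($K{\left(V,b \right)} = -5 + 4 \left(-3 + b\right)^{2} V = -5 + 4 V \left(-3 + b\right)^{2}$)
$\left(K{\left(5,J{\left(1 \right)} \right)} - 11\right)^{2} = \left(\left(-5 + 4 \cdot 5 \left(-3 - \frac{4 \cdot 1^{2}}{25}\right)^{2}\right) - 11\right)^{2} = \left(\left(-5 + 4 \cdot 5 \left(-3 - \frac{4}{25}\right)^{2}\right) - 11\right)^{2} = \left(\left(-5 + 4 \cdot 5 \left(- \frac{79}{25}\right)^{2}\right) - 11\right)^{2} = \left(\left(-5 + 4 \cdot 5 \cdot \frac{6241}{625}\right) - 11\right)^{2} = \left(\left(-5 + \frac{24964}{125}\right) - 11\right)^{2} = \left(\frac{24339}{125} - 11\right)^{2} = \left(\frac{22964}{125}\right)^{2} = \frac{527345296}{15625}$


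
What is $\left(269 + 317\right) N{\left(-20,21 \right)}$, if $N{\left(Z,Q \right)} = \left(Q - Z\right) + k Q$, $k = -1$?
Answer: $11720$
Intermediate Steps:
$N{\left(Z,Q \right)} = - Z$ ($N{\left(Z,Q \right)} = \left(Q - Z\right) - Q = - Z$)
$\left(269 + 317\right) N{\left(-20,21 \right)} = \left(269 + 317\right) \left(\left(-1\right) \left(-20\right)\right) = 586 \cdot 20 = 11720$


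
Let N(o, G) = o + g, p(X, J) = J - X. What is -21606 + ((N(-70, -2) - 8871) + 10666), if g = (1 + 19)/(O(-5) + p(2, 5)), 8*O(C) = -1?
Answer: -457103/23 ≈ -19874.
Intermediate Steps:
O(C) = -⅛ (O(C) = (⅛)*(-1) = -⅛)
g = 160/23 (g = (1 + 19)/(-⅛ + (5 - 1*2)) = 20/(-⅛ + (5 - 2)) = 20/(-⅛ + 3) = 20/(23/8) = 20*(8/23) = 160/23 ≈ 6.9565)
N(o, G) = 160/23 + o (N(o, G) = o + 160/23 = 160/23 + o)
-21606 + ((N(-70, -2) - 8871) + 10666) = -21606 + (((160/23 - 70) - 8871) + 10666) = -21606 + ((-1450/23 - 8871) + 10666) = -21606 + (-205483/23 + 10666) = -21606 + 39835/23 = -457103/23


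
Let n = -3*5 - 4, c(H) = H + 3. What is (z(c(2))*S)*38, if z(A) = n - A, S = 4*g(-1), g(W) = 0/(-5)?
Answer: 0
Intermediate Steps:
g(W) = 0 (g(W) = 0*(-1/5) = 0)
c(H) = 3 + H
n = -19 (n = -15 - 4 = -19)
S = 0 (S = 4*0 = 0)
z(A) = -19 - A
(z(c(2))*S)*38 = ((-19 - (3 + 2))*0)*38 = ((-19 - 1*5)*0)*38 = ((-19 - 5)*0)*38 = -24*0*38 = 0*38 = 0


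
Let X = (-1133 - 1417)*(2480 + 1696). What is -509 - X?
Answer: 10648291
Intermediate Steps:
X = -10648800 (X = -2550*4176 = -10648800)
-509 - X = -509 - 1*(-10648800) = -509 + 10648800 = 10648291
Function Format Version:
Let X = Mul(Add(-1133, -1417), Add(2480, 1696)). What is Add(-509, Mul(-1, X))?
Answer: 10648291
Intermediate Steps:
X = -10648800 (X = Mul(-2550, 4176) = -10648800)
Add(-509, Mul(-1, X)) = Add(-509, Mul(-1, -10648800)) = Add(-509, 10648800) = 10648291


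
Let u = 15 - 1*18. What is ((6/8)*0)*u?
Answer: 0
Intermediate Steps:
u = -3 (u = 15 - 18 = -3)
((6/8)*0)*u = ((6/8)*0)*(-3) = ((6*(⅛))*0)*(-3) = ((¾)*0)*(-3) = 0*(-3) = 0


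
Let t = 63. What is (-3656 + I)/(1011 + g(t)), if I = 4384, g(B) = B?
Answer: 364/537 ≈ 0.67784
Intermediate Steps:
(-3656 + I)/(1011 + g(t)) = (-3656 + 4384)/(1011 + 63) = 728/1074 = 728*(1/1074) = 364/537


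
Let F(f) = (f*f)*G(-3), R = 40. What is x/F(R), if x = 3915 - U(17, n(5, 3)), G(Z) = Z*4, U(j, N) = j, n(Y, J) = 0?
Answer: -1949/9600 ≈ -0.20302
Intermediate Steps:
G(Z) = 4*Z
F(f) = -12*f² (F(f) = (f*f)*(4*(-3)) = f²*(-12) = -12*f²)
x = 3898 (x = 3915 - 1*17 = 3915 - 17 = 3898)
x/F(R) = 3898/((-12*40²)) = 3898/((-12*1600)) = 3898/(-19200) = 3898*(-1/19200) = -1949/9600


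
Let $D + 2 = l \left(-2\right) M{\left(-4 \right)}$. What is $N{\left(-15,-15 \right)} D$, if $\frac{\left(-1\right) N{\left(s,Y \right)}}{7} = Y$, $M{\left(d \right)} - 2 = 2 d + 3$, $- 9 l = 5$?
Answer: $-560$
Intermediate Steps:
$l = - \frac{5}{9}$ ($l = \left(- \frac{1}{9}\right) 5 = - \frac{5}{9} \approx -0.55556$)
$M{\left(d \right)} = 5 + 2 d$ ($M{\left(d \right)} = 2 + \left(2 d + 3\right) = 2 + \left(3 + 2 d\right) = 5 + 2 d$)
$N{\left(s,Y \right)} = - 7 Y$
$D = - \frac{16}{3}$ ($D = -2 + \left(- \frac{5}{9}\right) \left(-2\right) \left(5 + 2 \left(-4\right)\right) = -2 + \frac{10 \left(5 - 8\right)}{9} = -2 + \frac{10}{9} \left(-3\right) = -2 - \frac{10}{3} = - \frac{16}{3} \approx -5.3333$)
$N{\left(-15,-15 \right)} D = \left(-7\right) \left(-15\right) \left(- \frac{16}{3}\right) = 105 \left(- \frac{16}{3}\right) = -560$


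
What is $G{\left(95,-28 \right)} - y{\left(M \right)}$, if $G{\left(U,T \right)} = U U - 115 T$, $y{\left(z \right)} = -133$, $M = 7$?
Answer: $12378$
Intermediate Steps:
$G{\left(U,T \right)} = U^{2} - 115 T$
$G{\left(95,-28 \right)} - y{\left(M \right)} = \left(95^{2} - -3220\right) - -133 = \left(9025 + 3220\right) + 133 = 12245 + 133 = 12378$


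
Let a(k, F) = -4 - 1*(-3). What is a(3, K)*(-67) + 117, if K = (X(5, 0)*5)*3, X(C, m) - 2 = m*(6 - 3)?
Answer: 184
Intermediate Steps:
X(C, m) = 2 + 3*m (X(C, m) = 2 + m*(6 - 3) = 2 + m*3 = 2 + 3*m)
K = 30 (K = ((2 + 3*0)*5)*3 = ((2 + 0)*5)*3 = (2*5)*3 = 10*3 = 30)
a(k, F) = -1 (a(k, F) = -4 + 3 = -1)
a(3, K)*(-67) + 117 = -1*(-67) + 117 = 67 + 117 = 184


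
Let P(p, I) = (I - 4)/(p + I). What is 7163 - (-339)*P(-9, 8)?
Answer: 5807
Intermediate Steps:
P(p, I) = (-4 + I)/(I + p)
7163 - (-339)*P(-9, 8) = 7163 - (-339)*(-4 + 8)/(8 - 9) = 7163 - (-339)*4/(-1) = 7163 - (-339)*(-1*4) = 7163 - (-339)*(-4) = 7163 - 1*1356 = 7163 - 1356 = 5807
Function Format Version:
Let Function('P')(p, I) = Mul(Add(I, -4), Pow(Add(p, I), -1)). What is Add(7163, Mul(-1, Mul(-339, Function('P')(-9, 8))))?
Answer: 5807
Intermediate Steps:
Function('P')(p, I) = Mul(Pow(Add(I, p), -1), Add(-4, I)) (Function('P')(p, I) = Mul(Add(-4, I), Pow(Add(I, p), -1)) = Mul(Pow(Add(I, p), -1), Add(-4, I)))
Add(7163, Mul(-1, Mul(-339, Function('P')(-9, 8)))) = Add(7163, Mul(-1, Mul(-339, Mul(Pow(Add(8, -9), -1), Add(-4, 8))))) = Add(7163, Mul(-1, Mul(-339, Mul(Pow(-1, -1), 4)))) = Add(7163, Mul(-1, Mul(-339, Mul(-1, 4)))) = Add(7163, Mul(-1, Mul(-339, -4))) = Add(7163, Mul(-1, 1356)) = Add(7163, -1356) = 5807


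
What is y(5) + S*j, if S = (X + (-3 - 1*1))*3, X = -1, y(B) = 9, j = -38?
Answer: 579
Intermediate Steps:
S = -15 (S = (-1 + (-3 - 1*1))*3 = (-1 + (-3 - 1))*3 = (-1 - 4)*3 = -5*3 = -15)
y(5) + S*j = 9 - 15*(-38) = 9 + 570 = 579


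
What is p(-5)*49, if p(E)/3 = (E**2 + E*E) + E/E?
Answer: 7497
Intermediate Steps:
p(E) = 3 + 6*E**2 (p(E) = 3*((E**2 + E*E) + E/E) = 3*((E**2 + E**2) + 1) = 3*(2*E**2 + 1) = 3*(1 + 2*E**2) = 3 + 6*E**2)
p(-5)*49 = (3 + 6*(-5)**2)*49 = (3 + 6*25)*49 = (3 + 150)*49 = 153*49 = 7497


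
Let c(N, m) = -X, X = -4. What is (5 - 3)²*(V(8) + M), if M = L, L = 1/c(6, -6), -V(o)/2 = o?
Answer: -63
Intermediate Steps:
V(o) = -2*o
c(N, m) = 4 (c(N, m) = -1*(-4) = 4)
L = ¼ (L = 1/4 = ¼ ≈ 0.25000)
M = ¼ ≈ 0.25000
(5 - 3)²*(V(8) + M) = (5 - 3)²*(-2*8 + ¼) = 2²*(-16 + ¼) = 4*(-63/4) = -63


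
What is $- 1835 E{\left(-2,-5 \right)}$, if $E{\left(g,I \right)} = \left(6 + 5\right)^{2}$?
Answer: $-222035$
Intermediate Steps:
$E{\left(g,I \right)} = 121$ ($E{\left(g,I \right)} = 11^{2} = 121$)
$- 1835 E{\left(-2,-5 \right)} = \left(-1835\right) 121 = -222035$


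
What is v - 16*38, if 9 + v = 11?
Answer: -606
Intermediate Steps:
v = 2 (v = -9 + 11 = 2)
v - 16*38 = 2 - 16*38 = 2 - 608 = -606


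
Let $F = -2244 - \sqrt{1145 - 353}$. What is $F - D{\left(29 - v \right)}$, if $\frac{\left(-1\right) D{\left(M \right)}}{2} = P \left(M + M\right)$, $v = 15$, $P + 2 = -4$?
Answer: $-2580 - 6 \sqrt{22} \approx -2608.1$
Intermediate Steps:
$P = -6$ ($P = -2 - 4 = -6$)
$D{\left(M \right)} = 24 M$ ($D{\left(M \right)} = - 2 \left(- 6 \left(M + M\right)\right) = - 2 \left(- 6 \cdot 2 M\right) = - 2 \left(- 12 M\right) = 24 M$)
$F = -2244 - 6 \sqrt{22}$ ($F = -2244 - \sqrt{792} = -2244 - 6 \sqrt{22} \approx -2272.1$)
$F - D{\left(29 - v \right)} = \left(-2244 - 6 \sqrt{22}\right) - 24 \left(29 - 15\right) = \left(-2244 - 6 \sqrt{22}\right) - 24 \cdot 14 = \left(-2244 - 6 \sqrt{22}\right) - 336 = -2580 - 6 \sqrt{22}$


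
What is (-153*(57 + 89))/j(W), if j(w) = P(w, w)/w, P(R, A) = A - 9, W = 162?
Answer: -23652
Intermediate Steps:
P(R, A) = -9 + A
j(w) = (-9 + w)/w
(-153*(57 + 89))/j(W) = (-153*(57 + 89))/(((-9 + 162)/162)) = (-153*146)/(((1/162)*153)) = -22338/17/18 = -22338*18/17 = -23652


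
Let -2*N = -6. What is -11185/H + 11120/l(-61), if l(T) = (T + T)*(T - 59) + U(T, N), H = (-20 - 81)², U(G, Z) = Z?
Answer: -50346835/149373243 ≈ -0.33705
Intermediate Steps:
N = 3 (N = -½*(-6) = 3)
H = 10201 (H = (-101)² = 10201)
l(T) = 3 + 2*T*(-59 + T) (l(T) = (T + T)*(T - 59) + 3 = (2*T)*(-59 + T) + 3 = 2*T*(-59 + T) + 3 = 3 + 2*T*(-59 + T))
-11185/H + 11120/l(-61) = -11185/10201 + 11120/(3 - 118*(-61) + 2*(-61)²) = -11185*1/10201 + 11120/(3 + 7198 + 2*3721) = -11185/10201 + 11120/(3 + 7198 + 7442) = -11185/10201 + 11120/14643 = -50346835/149373243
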